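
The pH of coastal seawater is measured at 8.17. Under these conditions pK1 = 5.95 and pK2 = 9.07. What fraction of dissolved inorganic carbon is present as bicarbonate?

α₁ = 0.883

α₁ = 1 / (1 + [H⁺]/K1 + K2/[H⁺]) = 1 / (1 + 10^-2.22 + 10^-0.90)
   = 1 / (1 + 0.0060256 + 0.12589) = 1/1.1319 = 0.8835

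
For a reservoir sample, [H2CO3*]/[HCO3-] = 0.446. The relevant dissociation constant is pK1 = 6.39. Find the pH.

pH = 6.74

From K1 = [H⁺][HCO3-]/[H2CO3*]:  pH = pK1 − log₁₀([H2CO3*]/[HCO3-])
log₁₀(0.446) = -0.351
pH = 6.39 − (-0.351) = 6.74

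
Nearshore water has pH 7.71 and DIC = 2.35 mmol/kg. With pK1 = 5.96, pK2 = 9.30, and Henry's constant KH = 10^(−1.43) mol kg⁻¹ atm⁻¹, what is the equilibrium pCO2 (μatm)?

pCO2 = 1080 μatm

α₀ = 1 / (1 + K1/[H⁺] + K1K2/[H⁺]²) = 1 / (1 + 10^+1.75 + 10^+0.16)
   = 1 / (1 + 56.234 + 1.4454) = 1/58.680 = 0.01704
[CO2*] = α₀ × DIC = 0.01704 × 2.35 = 0.04005 mmol/kg
pCO2 = [CO2*]/KH = 4.005×10^-5 / 3.715×10^-2 = 1080 μatm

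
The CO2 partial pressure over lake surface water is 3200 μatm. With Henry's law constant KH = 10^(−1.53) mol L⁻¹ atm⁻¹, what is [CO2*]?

[CO2*] = 94.4 μmol/L

KH = 10^(−1.53) = 2.951×10^-2 mol L⁻¹ atm⁻¹
[CO2*] = KH · pCO2 = 2.951×10^-2 × 3200×10^-6 atm = 9.44×10^-5 mol/L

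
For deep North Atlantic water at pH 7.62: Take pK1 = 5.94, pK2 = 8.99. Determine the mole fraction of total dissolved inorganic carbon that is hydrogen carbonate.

α₁ = 0.940

α₁ = 1 / (1 + [H⁺]/K1 + K2/[H⁺]) = 1 / (1 + 10^-1.68 + 10^-1.37)
   = 1 / (1 + 0.020893 + 0.042658) = 1/1.0636 = 0.9402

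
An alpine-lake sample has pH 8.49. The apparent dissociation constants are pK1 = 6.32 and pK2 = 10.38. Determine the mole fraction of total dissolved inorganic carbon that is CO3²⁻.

α₂ = 0.0126

α₂ = 1 / (1 + [H⁺]/K2 + [H⁺]²/(K1K2)) = 1 / (1 + 10^+1.89 + 10^-0.28)
   = 1 / (1 + 77.625 + 0.52481) = 1/79.150 = 0.01263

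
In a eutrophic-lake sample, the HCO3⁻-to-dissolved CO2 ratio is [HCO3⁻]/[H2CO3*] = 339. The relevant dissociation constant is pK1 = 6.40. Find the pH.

From K1 = [H⁺][HCO3⁻]/[H2CO3*]:  pH = pK1 + log₁₀([HCO3⁻]/[H2CO3*])
log₁₀(339) = +2.530
pH = 6.40 + (+2.530) = 8.93

pH = 8.93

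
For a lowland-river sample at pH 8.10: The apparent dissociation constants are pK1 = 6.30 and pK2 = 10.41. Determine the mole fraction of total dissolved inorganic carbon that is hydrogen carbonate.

α₁ = 0.980

α₁ = 1 / (1 + [H⁺]/K1 + K2/[H⁺]) = 1 / (1 + 10^-1.80 + 10^-2.31)
   = 1 / (1 + 0.015849 + 0.0048978) = 1/1.0207 = 0.9797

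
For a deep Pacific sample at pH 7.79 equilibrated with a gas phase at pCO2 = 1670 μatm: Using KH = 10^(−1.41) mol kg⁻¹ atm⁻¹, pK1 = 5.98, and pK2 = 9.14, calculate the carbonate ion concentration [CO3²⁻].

[CO2*] = KH · pCO2 = 10^(−1.41) × 1670×10^-6 = 6.497×10^-5 mol/kg
α₀ = 1/(1 + K1/[H⁺] + K1K2/[H⁺]²) = 1/(1 + 10^+1.81 + 10^+0.46) = 0.01461
DIC = [CO2*]/α₀ = 6.497×10^-5 / 0.01461 = 4.447 mmol/kg
[CO3²⁻] = α₂·DIC; α₂ = 0.04213, so [CO3²⁻] = 0.04213 × 4.447 = 0.187 mmol/kg

[CO3²⁻] = 0.187 mmol/kg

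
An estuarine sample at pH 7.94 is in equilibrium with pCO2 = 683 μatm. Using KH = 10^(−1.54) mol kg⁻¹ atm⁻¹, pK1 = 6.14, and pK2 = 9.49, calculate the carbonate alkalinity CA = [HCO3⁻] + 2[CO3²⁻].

CA = 1.31 mmol/kg

[CO2*] = KH · pCO2 = 10^(−1.54) × 683×10^-6 = 1.970×10^-5 mol/kg
α₀ = 1/(1 + K1/[H⁺] + K1K2/[H⁺]²) = 1/(1 + 10^+1.80 + 10^+0.25) = 0.01518
DIC = [CO2*]/α₀ = 1.970×10^-5 / 0.01518 = 1.298 mmol/kg
CA = (α₁ + 2α₂)·DIC = (0.9578 + 2×0.02700) × 1.298 = 1.31 mmol/kg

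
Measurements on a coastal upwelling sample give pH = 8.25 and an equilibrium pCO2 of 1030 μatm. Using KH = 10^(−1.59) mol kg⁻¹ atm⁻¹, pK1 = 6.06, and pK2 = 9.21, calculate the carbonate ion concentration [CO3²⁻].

[CO2*] = KH · pCO2 = 10^(−1.59) × 1030×10^-6 = 2.648×10^-5 mol/kg
α₀ = 1/(1 + K1/[H⁺] + K1K2/[H⁺]²) = 1/(1 + 10^+2.19 + 10^+1.23) = 0.005785
DIC = [CO2*]/α₀ = 2.648×10^-5 / 0.005785 = 4.577 mmol/kg
[CO3²⁻] = α₂·DIC; α₂ = 0.09824, so [CO3²⁻] = 0.09824 × 4.577 = 0.450 mmol/kg

[CO3²⁻] = 0.450 mmol/kg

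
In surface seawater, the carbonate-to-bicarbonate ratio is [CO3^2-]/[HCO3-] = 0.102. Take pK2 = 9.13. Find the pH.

From K2 = [H⁺][CO3^2-]/[HCO3-]:  pH = pK2 + log₁₀([CO3^2-]/[HCO3-])
log₁₀(0.102) = -0.991
pH = 9.13 + (-0.991) = 8.14

pH = 8.14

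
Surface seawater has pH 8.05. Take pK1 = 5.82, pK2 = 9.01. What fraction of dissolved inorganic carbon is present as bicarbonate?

α₁ = 0.896

α₁ = 1 / (1 + [H⁺]/K1 + K2/[H⁺]) = 1 / (1 + 10^-2.23 + 10^-0.96)
   = 1 / (1 + 0.0058884 + 0.10965) = 1/1.1155 = 0.8964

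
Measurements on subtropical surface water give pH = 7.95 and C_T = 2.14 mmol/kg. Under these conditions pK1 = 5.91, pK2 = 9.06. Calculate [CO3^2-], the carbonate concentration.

[CO3²⁻] = 0.153 mmol/kg

α₂ = 1 / (1 + [H⁺]/K2 + [H⁺]²/(K1K2)) = 1 / (1 + 10^+1.11 + 10^-0.93)
   = 1 / (1 + 12.882 + 0.11749) = 1/14.000 = 0.07143
[CO3²⁻] = α₂ × DIC = 0.07143 × 2.14 = 0.153 mmol/kg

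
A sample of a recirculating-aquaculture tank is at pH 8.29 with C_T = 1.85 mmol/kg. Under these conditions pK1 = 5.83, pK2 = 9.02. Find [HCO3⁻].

[HCO3⁻] = 1.56 mmol/kg

α₁ = 1 / (1 + [H⁺]/K1 + K2/[H⁺]) = 1 / (1 + 10^-2.46 + 10^-0.73)
   = 1 / (1 + 0.0034674 + 0.18621) = 1/1.1897 = 0.8406
[HCO3⁻] = α₁ × DIC = 0.8406 × 1.85 = 1.56 mmol/kg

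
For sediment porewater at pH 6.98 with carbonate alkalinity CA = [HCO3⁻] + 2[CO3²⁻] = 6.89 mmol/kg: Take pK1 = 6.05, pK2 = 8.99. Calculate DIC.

DIC = 7.62 mmol/kg

CA = [HCO3⁻] + 2[CO3²⁻] = (α₁ + 2α₂)·DIC
At pH 6.98: [H⁺]/K1 = 10^-0.93 = 0.11749, K2/[H⁺] = 10^-2.01 = 0.0097724
α₁ = 1/(1 + 0.11749 + 0.0097724) = 1/1.1273 = 0.8871; α₂ = α₁·K2/[H⁺] = 0.008669
α₁ + 2α₂ = 0.9044
DIC = CA / (α₁ + 2α₂) = 6.89 / 0.9044 = 7.62 mmol/kg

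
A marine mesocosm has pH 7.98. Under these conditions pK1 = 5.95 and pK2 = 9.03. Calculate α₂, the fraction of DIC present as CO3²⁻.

α₂ = 0.0811

α₂ = 1 / (1 + [H⁺]/K2 + [H⁺]²/(K1K2)) = 1 / (1 + 10^+1.05 + 10^-0.98)
   = 1 / (1 + 11.220 + 0.10471) = 1/12.325 = 0.08114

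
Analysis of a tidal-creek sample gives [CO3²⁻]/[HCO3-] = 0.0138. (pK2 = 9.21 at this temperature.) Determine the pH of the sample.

pH = 7.35

From K2 = [H⁺][CO3²⁻]/[HCO3-]:  pH = pK2 + log₁₀([CO3²⁻]/[HCO3-])
log₁₀(0.0138) = -1.860
pH = 9.21 + (-1.860) = 7.35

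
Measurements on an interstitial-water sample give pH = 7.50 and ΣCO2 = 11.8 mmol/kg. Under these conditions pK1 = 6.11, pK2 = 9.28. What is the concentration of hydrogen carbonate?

α₁ = 1 / (1 + [H⁺]/K1 + K2/[H⁺]) = 1 / (1 + 10^-1.39 + 10^-1.78)
   = 1 / (1 + 0.040738 + 0.016596) = 1/1.0573 = 0.9458
[HCO3⁻] = α₁ × DIC = 0.9458 × 11.8 = 11.2 mmol/kg

[HCO3⁻] = 11.2 mmol/kg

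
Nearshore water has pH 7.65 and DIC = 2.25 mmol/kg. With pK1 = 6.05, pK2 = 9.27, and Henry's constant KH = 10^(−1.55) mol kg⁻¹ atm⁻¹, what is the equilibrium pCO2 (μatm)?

pCO2 = 1910 μatm

α₀ = 1 / (1 + K1/[H⁺] + K1K2/[H⁺]²) = 1 / (1 + 10^+1.60 + 10^-0.02)
   = 1 / (1 + 39.811 + 0.95499) = 1/41.766 = 0.02394
[CO2*] = α₀ × DIC = 0.02394 × 2.25 = 0.05387 mmol/kg
pCO2 = [CO2*]/KH = 5.387×10^-5 / 2.818×10^-2 = 1910 μatm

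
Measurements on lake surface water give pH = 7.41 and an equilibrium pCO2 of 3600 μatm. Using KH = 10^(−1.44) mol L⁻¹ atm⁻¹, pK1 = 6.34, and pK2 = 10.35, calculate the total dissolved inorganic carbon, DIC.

[CO2*] = KH · pCO2 = 10^(−1.44) × 3600×10^-6 = 1.307×10^-4 mol/L
α₀ = 1/(1 + K1/[H⁺] + K1K2/[H⁺]²) = 1/(1 + 10^+1.07 + 10^-1.87) = 0.07835
DIC = [CO2*]/α₀ = 1.307×10^-4 / 0.07835 = 1.67 mmol/L

DIC = 1.67 mmol/L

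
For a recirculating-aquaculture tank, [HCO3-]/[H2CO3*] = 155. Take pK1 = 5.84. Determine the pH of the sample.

pH = 8.03

From K1 = [H⁺][HCO3-]/[H2CO3*]:  pH = pK1 + log₁₀([HCO3-]/[H2CO3*])
log₁₀(155) = +2.190
pH = 5.84 + (+2.190) = 8.03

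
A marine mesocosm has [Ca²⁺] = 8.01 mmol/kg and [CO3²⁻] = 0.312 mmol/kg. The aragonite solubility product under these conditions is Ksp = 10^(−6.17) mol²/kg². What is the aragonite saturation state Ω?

Ksp = 10^(−6.17) = 6.761×10^-7
Ω = [Ca²⁺][CO3²⁻]/Ksp = (8.01×10^-3)(0.312×10^-3) / 6.761×10^-7 = 3.70

Ω = 3.70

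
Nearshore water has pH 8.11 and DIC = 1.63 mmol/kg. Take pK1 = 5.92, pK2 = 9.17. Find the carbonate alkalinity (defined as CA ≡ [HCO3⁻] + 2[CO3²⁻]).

CA = 1.75 mmol/kg

CA = [HCO3⁻] + 2[CO3²⁻] = (α₁ + 2α₂)·DIC
At pH 8.11: [H⁺]/K1 = 10^-2.19 = 0.0064565, K2/[H⁺] = 10^-1.06 = 0.087096
α₁ = 1/(1 + 0.0064565 + 0.087096) = 1/1.0936 = 0.9145; α₂ = α₁·K2/[H⁺] = 0.07965
α₁ + 2α₂ = 1.0737
CA = 1.0737 × 1.63 = 1.75 mmol/kg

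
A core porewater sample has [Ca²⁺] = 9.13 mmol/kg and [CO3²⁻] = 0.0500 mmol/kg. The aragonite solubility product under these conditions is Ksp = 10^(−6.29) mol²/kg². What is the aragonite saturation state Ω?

Ω = 0.890

Ksp = 10^(−6.29) = 5.129×10^-7
Ω = [Ca²⁺][CO3²⁻]/Ksp = (9.13×10^-3)(0.0500×10^-3) / 5.129×10^-7 = 0.890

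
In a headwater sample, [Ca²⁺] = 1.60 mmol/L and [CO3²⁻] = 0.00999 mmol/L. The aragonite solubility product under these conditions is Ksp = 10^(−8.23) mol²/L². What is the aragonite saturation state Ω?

Ω = 2.71

Ksp = 10^(−8.23) = 5.888×10^-9
Ω = [Ca²⁺][CO3²⁻]/Ksp = (1.60×10^-3)(0.00999×10^-3) / 5.888×10^-9 = 2.71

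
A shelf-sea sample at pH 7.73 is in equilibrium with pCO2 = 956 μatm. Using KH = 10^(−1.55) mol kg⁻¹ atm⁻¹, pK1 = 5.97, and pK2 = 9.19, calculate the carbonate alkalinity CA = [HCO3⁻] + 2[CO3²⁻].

[CO2*] = KH · pCO2 = 10^(−1.55) × 956×10^-6 = 2.694×10^-5 mol/kg
α₀ = 1/(1 + K1/[H⁺] + K1K2/[H⁺]²) = 1/(1 + 10^+1.76 + 10^+0.30) = 0.01652
DIC = [CO2*]/α₀ = 2.694×10^-5 / 0.01652 = 1.631 mmol/kg
CA = (α₁ + 2α₂)·DIC = (0.9505 + 2×0.03296) × 1.631 = 1.66 mmol/kg

CA = 1.66 mmol/kg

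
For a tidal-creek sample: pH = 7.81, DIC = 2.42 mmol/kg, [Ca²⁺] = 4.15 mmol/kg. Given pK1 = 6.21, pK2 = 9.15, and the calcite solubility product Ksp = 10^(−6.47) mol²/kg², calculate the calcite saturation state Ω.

α₂ = 1 / (1 + [H⁺]/K2 + [H⁺]²/(K1K2)) = 1 / (1 + 10^+1.34 + 10^-0.26)
   = 1 / (1 + 21.878 + 0.54954) = 1/23.427 = 0.04269
[CO3²⁻] = α₂ × DIC = 0.04269 × 2.42 = 0.1033 mmol/kg
Ksp = 10^(−6.47) = 3.388×10^-7
Ω = [Ca²⁺][CO3²⁻]/Ksp = (4.15×10^-3)(1.033×10^-4) / 3.388×10^-7 = 1.27

Ω = 1.27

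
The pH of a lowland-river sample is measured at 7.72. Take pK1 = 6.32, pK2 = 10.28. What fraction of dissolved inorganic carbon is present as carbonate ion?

α₂ = 0.00264

α₂ = 1 / (1 + [H⁺]/K2 + [H⁺]²/(K1K2)) = 1 / (1 + 10^+2.56 + 10^+1.16)
   = 1 / (1 + 363.08 + 14.454) = 1/378.53 = 0.002642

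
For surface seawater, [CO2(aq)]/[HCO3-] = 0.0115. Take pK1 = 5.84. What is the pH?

pH = 7.78

From K1 = [H⁺][HCO3-]/[CO2(aq)]:  pH = pK1 − log₁₀([CO2(aq)]/[HCO3-])
log₁₀(0.0115) = -1.939
pH = 5.84 − (-1.939) = 7.78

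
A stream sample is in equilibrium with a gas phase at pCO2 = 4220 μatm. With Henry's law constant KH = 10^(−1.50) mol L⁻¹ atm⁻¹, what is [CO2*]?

[CO2*] = 133 μmol/L

KH = 10^(−1.50) = 3.162×10^-2 mol L⁻¹ atm⁻¹
[CO2*] = KH · pCO2 = 3.162×10^-2 × 4220×10^-6 atm = 1.33×10^-4 mol/L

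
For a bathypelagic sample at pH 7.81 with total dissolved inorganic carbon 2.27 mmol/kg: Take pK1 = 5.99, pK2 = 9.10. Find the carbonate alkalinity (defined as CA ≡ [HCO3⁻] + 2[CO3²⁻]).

CA = [HCO3⁻] + 2[CO3²⁻] = (α₁ + 2α₂)·DIC
At pH 7.81: [H⁺]/K1 = 10^-1.82 = 0.015136, K2/[H⁺] = 10^-1.29 = 0.051286
α₁ = 1/(1 + 0.015136 + 0.051286) = 1/1.0664 = 0.9377; α₂ = α₁·K2/[H⁺] = 0.04809
α₁ + 2α₂ = 1.0339
CA = 1.0339 × 2.27 = 2.35 mmol/kg

CA = 2.35 mmol/kg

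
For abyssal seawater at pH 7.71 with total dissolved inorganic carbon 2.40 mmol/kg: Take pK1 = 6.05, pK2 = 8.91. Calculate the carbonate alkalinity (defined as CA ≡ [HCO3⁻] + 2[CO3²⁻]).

CA = [HCO3⁻] + 2[CO3²⁻] = (α₁ + 2α₂)·DIC
At pH 7.71: [H⁺]/K1 = 10^-1.66 = 0.021878, K2/[H⁺] = 10^-1.20 = 0.063096
α₁ = 1/(1 + 0.021878 + 0.063096) = 1/1.0850 = 0.9217; α₂ = α₁·K2/[H⁺] = 0.05815
α₁ + 2α₂ = 1.0380
CA = 1.0380 × 2.40 = 2.49 mmol/kg

CA = 2.49 mmol/kg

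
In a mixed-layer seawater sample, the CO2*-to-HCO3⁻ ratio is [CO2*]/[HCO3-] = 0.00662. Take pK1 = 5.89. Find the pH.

From K1 = [H⁺][HCO3-]/[CO2*]:  pH = pK1 − log₁₀([CO2*]/[HCO3-])
log₁₀(0.00662) = -2.179
pH = 5.89 − (-2.179) = 8.07

pH = 8.07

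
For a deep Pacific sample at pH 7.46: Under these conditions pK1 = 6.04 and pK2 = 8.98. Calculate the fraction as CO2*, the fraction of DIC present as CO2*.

α₀ = 0.0356

α₀ = 1 / (1 + K1/[H⁺] + K1K2/[H⁺]²) = 1 / (1 + 10^+1.42 + 10^-0.10)
   = 1 / (1 + 26.303 + 0.79433) = 1/28.097 = 0.03559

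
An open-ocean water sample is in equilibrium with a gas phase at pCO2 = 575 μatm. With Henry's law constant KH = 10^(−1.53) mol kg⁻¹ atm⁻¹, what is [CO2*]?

KH = 10^(−1.53) = 2.951×10^-2 mol kg⁻¹ atm⁻¹
[CO2*] = KH · pCO2 = 2.951×10^-2 × 575×10^-6 atm = 1.70×10^-5 mol/kg

[CO2*] = 17.0 μmol/kg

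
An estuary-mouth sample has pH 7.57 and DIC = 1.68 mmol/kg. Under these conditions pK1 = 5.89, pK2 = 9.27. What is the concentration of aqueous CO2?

α₀ = 1 / (1 + K1/[H⁺] + K1K2/[H⁺]²) = 1 / (1 + 10^+1.68 + 10^-0.02)
   = 1 / (1 + 47.863 + 0.95499) = 1/49.818 = 0.02007
[CO2*] = α₀ × DIC = 0.02007 × 1.68 = 0.0337 mmol/kg

[CO2*] = 0.0337 mmol/kg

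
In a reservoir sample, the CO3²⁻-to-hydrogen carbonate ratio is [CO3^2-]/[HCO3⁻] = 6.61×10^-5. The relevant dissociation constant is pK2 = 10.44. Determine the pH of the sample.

From K2 = [H⁺][CO3^2-]/[HCO3⁻]:  pH = pK2 + log₁₀([CO3^2-]/[HCO3⁻])
log₁₀(6.61×10^-5) = -4.180
pH = 10.44 + (-4.180) = 6.26

pH = 6.26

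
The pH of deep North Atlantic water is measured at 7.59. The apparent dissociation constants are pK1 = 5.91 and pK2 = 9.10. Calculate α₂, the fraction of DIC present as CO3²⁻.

α₂ = 0.0294

α₂ = 1 / (1 + [H⁺]/K2 + [H⁺]²/(K1K2)) = 1 / (1 + 10^+1.51 + 10^-0.17)
   = 1 / (1 + 32.359 + 0.67608) = 1/34.035 = 0.02938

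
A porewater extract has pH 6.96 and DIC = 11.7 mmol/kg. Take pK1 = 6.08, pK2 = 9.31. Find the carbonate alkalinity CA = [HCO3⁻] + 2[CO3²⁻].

CA = [HCO3⁻] + 2[CO3²⁻] = (α₁ + 2α₂)·DIC
At pH 6.96: [H⁺]/K1 = 10^-0.88 = 0.13183, K2/[H⁺] = 10^-2.35 = 0.0044668
α₁ = 1/(1 + 0.13183 + 0.0044668) = 1/1.1363 = 0.8801; α₂ = α₁·K2/[H⁺] = 0.003931
α₁ + 2α₂ = 0.8879
CA = 0.8879 × 11.7 = 10.4 mmol/kg

CA = 10.4 mmol/kg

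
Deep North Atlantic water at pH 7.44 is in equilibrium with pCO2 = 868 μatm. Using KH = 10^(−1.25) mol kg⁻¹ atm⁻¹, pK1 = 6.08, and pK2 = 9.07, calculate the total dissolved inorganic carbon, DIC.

[CO2*] = KH · pCO2 = 10^(−1.25) × 868×10^-6 = 4.881×10^-5 mol/kg
α₀ = 1/(1 + K1/[H⁺] + K1K2/[H⁺]²) = 1/(1 + 10^+1.36 + 10^-0.27) = 0.04091
DIC = [CO2*]/α₀ = 4.881×10^-5 / 0.04091 = 1.19 mmol/kg

DIC = 1.19 mmol/kg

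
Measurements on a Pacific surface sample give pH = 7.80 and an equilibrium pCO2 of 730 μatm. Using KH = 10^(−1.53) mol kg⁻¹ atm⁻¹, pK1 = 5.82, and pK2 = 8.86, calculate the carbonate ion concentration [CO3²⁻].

[CO3²⁻] = 0.179 mmol/kg

[CO2*] = KH · pCO2 = 10^(−1.53) × 730×10^-6 = 2.154×10^-5 mol/kg
α₀ = 1/(1 + K1/[H⁺] + K1K2/[H⁺]²) = 1/(1 + 10^+1.98 + 10^+0.92) = 0.009540
DIC = [CO2*]/α₀ = 2.154×10^-5 / 0.009540 = 2.258 mmol/kg
[CO3²⁻] = α₂·DIC; α₂ = 0.07935, so [CO3²⁻] = 0.07935 × 2.258 = 0.179 mmol/kg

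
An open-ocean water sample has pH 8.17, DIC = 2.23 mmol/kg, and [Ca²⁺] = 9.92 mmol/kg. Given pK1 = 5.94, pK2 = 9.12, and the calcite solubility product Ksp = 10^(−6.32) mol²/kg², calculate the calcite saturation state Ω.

α₂ = 1 / (1 + [H⁺]/K2 + [H⁺]²/(K1K2)) = 1 / (1 + 10^+0.95 + 10^-1.28)
   = 1 / (1 + 8.9125 + 0.052481) = 1/9.9650 = 0.1004
[CO3²⁻] = α₂ × DIC = 0.1004 × 2.23 = 0.2238 mmol/kg
Ksp = 10^(−6.32) = 4.786×10^-7
Ω = [Ca²⁺][CO3²⁻]/Ksp = (9.92×10^-3)(2.238×10^-4) / 4.786×10^-7 = 4.64

Ω = 4.64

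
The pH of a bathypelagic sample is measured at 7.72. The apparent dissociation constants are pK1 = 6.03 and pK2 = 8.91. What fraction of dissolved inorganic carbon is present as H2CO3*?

α₀ = 0.0188

α₀ = 1 / (1 + K1/[H⁺] + K1K2/[H⁺]²) = 1 / (1 + 10^+1.69 + 10^+0.50)
   = 1 / (1 + 48.978 + 3.1623) = 1/53.140 = 0.01882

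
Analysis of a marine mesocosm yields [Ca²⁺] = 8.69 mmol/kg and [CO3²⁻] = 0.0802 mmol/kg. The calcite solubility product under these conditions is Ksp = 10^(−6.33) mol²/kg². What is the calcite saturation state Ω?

Ω = 1.49

Ksp = 10^(−6.33) = 4.677×10^-7
Ω = [Ca²⁺][CO3²⁻]/Ksp = (8.69×10^-3)(0.0802×10^-3) / 4.677×10^-7 = 1.49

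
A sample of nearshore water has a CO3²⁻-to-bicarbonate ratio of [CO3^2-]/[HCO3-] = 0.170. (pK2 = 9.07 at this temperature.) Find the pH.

pH = 8.30

From K2 = [H⁺][CO3^2-]/[HCO3-]:  pH = pK2 + log₁₀([CO3^2-]/[HCO3-])
log₁₀(0.170) = -0.770
pH = 9.07 + (-0.770) = 8.30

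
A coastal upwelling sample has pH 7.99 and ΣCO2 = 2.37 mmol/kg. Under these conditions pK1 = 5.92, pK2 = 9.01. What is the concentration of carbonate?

[CO3²⁻] = 0.205 mmol/kg

α₂ = 1 / (1 + [H⁺]/K2 + [H⁺]²/(K1K2)) = 1 / (1 + 10^+1.02 + 10^-1.05)
   = 1 / (1 + 10.471 + 0.089125) = 1/11.560 = 0.08650
[CO3²⁻] = α₂ × DIC = 0.08650 × 2.37 = 0.205 mmol/kg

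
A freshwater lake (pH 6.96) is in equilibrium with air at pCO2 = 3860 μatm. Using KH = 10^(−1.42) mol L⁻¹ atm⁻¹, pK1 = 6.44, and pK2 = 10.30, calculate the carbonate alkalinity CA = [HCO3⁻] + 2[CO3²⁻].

[CO2*] = KH · pCO2 = 10^(−1.42) × 3860×10^-6 = 1.468×10^-4 mol/L
α₀ = 1/(1 + K1/[H⁺] + K1K2/[H⁺]²) = 1/(1 + 10^+0.52 + 10^-2.82) = 0.2319
DIC = [CO2*]/α₀ = 1.468×10^-4 / 0.2319 = 0.6329 mmol/L
CA = (α₁ + 2α₂)·DIC = (0.7678 + 2×0.0003509) × 0.6329 = 0.486 mmol/L

CA = 0.486 mmol/L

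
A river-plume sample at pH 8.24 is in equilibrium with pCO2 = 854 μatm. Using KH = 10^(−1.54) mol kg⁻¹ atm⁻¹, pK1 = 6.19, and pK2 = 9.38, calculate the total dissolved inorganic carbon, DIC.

[CO2*] = KH · pCO2 = 10^(−1.54) × 854×10^-6 = 2.463×10^-5 mol/kg
α₀ = 1/(1 + K1/[H⁺] + K1K2/[H⁺]²) = 1/(1 + 10^+2.05 + 10^+0.91) = 0.008242
DIC = [CO2*]/α₀ = 2.463×10^-5 / 0.008242 = 2.99 mmol/kg

DIC = 2.99 mmol/kg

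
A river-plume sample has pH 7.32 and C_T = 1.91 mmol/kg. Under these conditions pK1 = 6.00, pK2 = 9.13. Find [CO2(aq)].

α₀ = 1 / (1 + K1/[H⁺] + K1K2/[H⁺]²) = 1 / (1 + 10^+1.32 + 10^-0.49)
   = 1 / (1 + 20.893 + 0.32359) = 1/22.217 = 0.04501
[CO2*] = α₀ × DIC = 0.04501 × 1.91 = 0.0860 mmol/kg

[CO2*] = 0.0860 mmol/kg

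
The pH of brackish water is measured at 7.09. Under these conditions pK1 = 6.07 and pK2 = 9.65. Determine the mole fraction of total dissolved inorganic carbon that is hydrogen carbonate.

α₁ = 0.911

α₁ = 1 / (1 + [H⁺]/K1 + K2/[H⁺]) = 1 / (1 + 10^-1.02 + 10^-2.56)
   = 1 / (1 + 0.095499 + 0.0027542) = 1/1.0983 = 0.9105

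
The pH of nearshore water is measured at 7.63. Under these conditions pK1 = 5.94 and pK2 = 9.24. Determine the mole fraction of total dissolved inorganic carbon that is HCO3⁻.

α₁ = 0.957

α₁ = 1 / (1 + [H⁺]/K1 + K2/[H⁺]) = 1 / (1 + 10^-1.69 + 10^-1.61)
   = 1 / (1 + 0.020417 + 0.024547) = 1/1.0450 = 0.9570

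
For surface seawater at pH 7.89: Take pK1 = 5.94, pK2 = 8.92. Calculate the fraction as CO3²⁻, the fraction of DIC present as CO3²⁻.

α₂ = 0.0845

α₂ = 1 / (1 + [H⁺]/K2 + [H⁺]²/(K1K2)) = 1 / (1 + 10^+1.03 + 10^-0.92)
   = 1 / (1 + 10.715 + 0.12023) = 1/11.835 = 0.08449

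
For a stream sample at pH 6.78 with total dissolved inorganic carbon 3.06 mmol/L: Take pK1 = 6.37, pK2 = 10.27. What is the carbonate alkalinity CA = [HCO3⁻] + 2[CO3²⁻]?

CA = [HCO3⁻] + 2[CO3²⁻] = (α₁ + 2α₂)·DIC
At pH 6.78: [H⁺]/K1 = 10^-0.41 = 0.38905, K2/[H⁺] = 10^-3.49 = 0.00032359
α₁ = 1/(1 + 0.38905 + 0.00032359) = 1/1.3894 = 0.7198; α₂ = α₁·K2/[H⁺] = 0.0002329
α₁ + 2α₂ = 0.7202
CA = 0.7202 × 3.06 = 2.20 mmol/L

CA = 2.20 mmol/L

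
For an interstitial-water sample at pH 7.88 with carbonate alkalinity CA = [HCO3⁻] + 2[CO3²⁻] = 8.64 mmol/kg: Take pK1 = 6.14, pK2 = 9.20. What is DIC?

DIC = 8.41 mmol/kg

CA = [HCO3⁻] + 2[CO3²⁻] = (α₁ + 2α₂)·DIC
At pH 7.88: [H⁺]/K1 = 10^-1.74 = 0.018197, K2/[H⁺] = 10^-1.32 = 0.047863
α₁ = 1/(1 + 0.018197 + 0.047863) = 1/1.0661 = 0.9380; α₂ = α₁·K2/[H⁺] = 0.04490
α₁ + 2α₂ = 1.0278
DIC = CA / (α₁ + 2α₂) = 8.64 / 1.0278 = 8.41 mmol/kg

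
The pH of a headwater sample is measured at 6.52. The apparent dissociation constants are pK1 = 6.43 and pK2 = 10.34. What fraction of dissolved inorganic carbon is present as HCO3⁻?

α₁ = 1 / (1 + [H⁺]/K1 + K2/[H⁺]) = 1 / (1 + 10^-0.09 + 10^-3.82)
   = 1 / (1 + 0.81283 + 0.00015136) = 1/1.8130 = 0.5516

α₁ = 0.552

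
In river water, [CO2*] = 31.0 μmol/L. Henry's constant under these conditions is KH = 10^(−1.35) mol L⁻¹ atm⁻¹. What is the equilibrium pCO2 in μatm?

pCO2 = 694 μatm

KH = 10^(−1.35) = 4.467×10^-2 mol L⁻¹ atm⁻¹
pCO2 = [CO2*]/KH = 31.0×10^-6 / 4.467×10^-2 = 6.94×10^-4 atm = 694 μatm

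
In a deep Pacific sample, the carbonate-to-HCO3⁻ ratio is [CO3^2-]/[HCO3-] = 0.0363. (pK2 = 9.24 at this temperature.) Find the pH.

From K2 = [H⁺][CO3^2-]/[HCO3-]:  pH = pK2 + log₁₀([CO3^2-]/[HCO3-])
log₁₀(0.0363) = -1.440
pH = 9.24 + (-1.440) = 7.80

pH = 7.80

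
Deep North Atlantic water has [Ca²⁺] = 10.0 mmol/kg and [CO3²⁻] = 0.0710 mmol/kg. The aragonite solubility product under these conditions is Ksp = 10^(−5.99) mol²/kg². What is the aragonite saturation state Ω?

Ksp = 10^(−5.99) = 1.023×10^-6
Ω = [Ca²⁺][CO3²⁻]/Ksp = (10.0×10^-3)(0.0710×10^-3) / 1.023×10^-6 = 0.694

Ω = 0.694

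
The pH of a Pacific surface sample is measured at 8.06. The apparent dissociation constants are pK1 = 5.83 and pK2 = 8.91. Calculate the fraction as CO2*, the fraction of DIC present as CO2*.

α₀ = 1 / (1 + K1/[H⁺] + K1K2/[H⁺]²) = 1 / (1 + 10^+2.23 + 10^+1.38)
   = 1 / (1 + 169.82 + 23.988) = 1/194.81 = 0.005133

α₀ = 0.00513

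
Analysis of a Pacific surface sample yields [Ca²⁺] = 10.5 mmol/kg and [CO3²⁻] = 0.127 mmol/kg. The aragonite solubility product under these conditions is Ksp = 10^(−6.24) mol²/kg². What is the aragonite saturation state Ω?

Ksp = 10^(−6.24) = 5.754×10^-7
Ω = [Ca²⁺][CO3²⁻]/Ksp = (10.5×10^-3)(0.127×10^-3) / 5.754×10^-7 = 2.32

Ω = 2.32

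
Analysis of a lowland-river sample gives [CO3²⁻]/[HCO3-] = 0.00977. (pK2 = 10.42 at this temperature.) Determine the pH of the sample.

pH = 8.41

From K2 = [H⁺][CO3²⁻]/[HCO3-]:  pH = pK2 + log₁₀([CO3²⁻]/[HCO3-])
log₁₀(0.00977) = -2.010
pH = 10.42 + (-2.010) = 8.41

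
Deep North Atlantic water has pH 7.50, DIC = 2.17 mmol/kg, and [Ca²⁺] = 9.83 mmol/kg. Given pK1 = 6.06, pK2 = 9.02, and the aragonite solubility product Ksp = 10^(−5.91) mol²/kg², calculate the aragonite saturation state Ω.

Ω = 0.491

α₂ = 1 / (1 + [H⁺]/K2 + [H⁺]²/(K1K2)) = 1 / (1 + 10^+1.52 + 10^+0.08)
   = 1 / (1 + 33.113 + 1.2023) = 1/35.315 = 0.02832
[CO3²⁻] = α₂ × DIC = 0.02832 × 2.17 = 0.06145 mmol/kg
Ksp = 10^(−5.91) = 1.230×10^-6
Ω = [Ca²⁺][CO3²⁻]/Ksp = (9.83×10^-3)(6.145×10^-5) / 1.230×10^-6 = 0.491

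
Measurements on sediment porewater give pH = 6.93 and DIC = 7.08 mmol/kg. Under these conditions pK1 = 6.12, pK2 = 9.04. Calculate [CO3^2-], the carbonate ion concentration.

α₂ = 1 / (1 + [H⁺]/K2 + [H⁺]²/(K1K2)) = 1 / (1 + 10^+2.11 + 10^+1.30)
   = 1 / (1 + 128.82 + 19.953) = 1/149.78 = 0.006677
[CO3²⁻] = α₂ × DIC = 0.006677 × 7.08 = 0.0473 mmol/kg

[CO3²⁻] = 0.0473 mmol/kg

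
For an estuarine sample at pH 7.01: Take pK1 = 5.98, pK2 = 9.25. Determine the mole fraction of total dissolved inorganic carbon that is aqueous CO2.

α₀ = 1 / (1 + K1/[H⁺] + K1K2/[H⁺]²) = 1 / (1 + 10^+1.03 + 10^-1.21)
   = 1 / (1 + 10.715 + 0.061660) = 1/11.777 = 0.08491

α₀ = 0.0849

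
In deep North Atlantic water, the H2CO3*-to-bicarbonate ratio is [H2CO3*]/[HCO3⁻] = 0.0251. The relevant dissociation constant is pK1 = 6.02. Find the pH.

pH = 7.62

From K1 = [H⁺][HCO3⁻]/[H2CO3*]:  pH = pK1 − log₁₀([H2CO3*]/[HCO3⁻])
log₁₀(0.0251) = -1.600
pH = 6.02 − (-1.600) = 7.62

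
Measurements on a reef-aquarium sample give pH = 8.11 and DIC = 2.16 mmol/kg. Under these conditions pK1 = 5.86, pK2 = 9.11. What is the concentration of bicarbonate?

[HCO3⁻] = 1.95 mmol/kg

α₁ = 1 / (1 + [H⁺]/K1 + K2/[H⁺]) = 1 / (1 + 10^-2.25 + 10^-1.00)
   = 1 / (1 + 0.0056234 + 0.10000) = 1/1.1056 = 0.9045
[HCO3⁻] = α₁ × DIC = 0.9045 × 2.16 = 1.95 mmol/kg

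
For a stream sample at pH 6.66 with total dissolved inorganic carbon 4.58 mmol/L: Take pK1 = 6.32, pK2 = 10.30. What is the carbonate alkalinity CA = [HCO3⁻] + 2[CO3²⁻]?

CA = [HCO3⁻] + 2[CO3²⁻] = (α₁ + 2α₂)·DIC
At pH 6.66: [H⁺]/K1 = 10^-0.34 = 0.45709, K2/[H⁺] = 10^-3.64 = 0.00022909
α₁ = 1/(1 + 0.45709 + 0.00022909) = 1/1.4573 = 0.6862; α₂ = α₁·K2/[H⁺] = 0.0001572
α₁ + 2α₂ = 0.6865
CA = 0.6865 × 4.58 = 3.14 mmol/L

CA = 3.14 mmol/L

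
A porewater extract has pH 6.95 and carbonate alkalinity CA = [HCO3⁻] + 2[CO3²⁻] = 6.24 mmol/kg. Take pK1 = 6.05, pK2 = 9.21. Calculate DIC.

DIC = 6.98 mmol/kg

CA = [HCO3⁻] + 2[CO3²⁻] = (α₁ + 2α₂)·DIC
At pH 6.95: [H⁺]/K1 = 10^-0.90 = 0.12589, K2/[H⁺] = 10^-2.26 = 0.0054954
α₁ = 1/(1 + 0.12589 + 0.0054954) = 1/1.1314 = 0.8839; α₂ = α₁·K2/[H⁺] = 0.004857
α₁ + 2α₂ = 0.8936
DIC = CA / (α₁ + 2α₂) = 6.24 / 0.8936 = 6.98 mmol/kg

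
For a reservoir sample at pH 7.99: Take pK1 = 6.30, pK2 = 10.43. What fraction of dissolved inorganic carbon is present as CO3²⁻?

α₂ = 1 / (1 + [H⁺]/K2 + [H⁺]²/(K1K2)) = 1 / (1 + 10^+2.44 + 10^+0.75)
   = 1 / (1 + 275.42 + 5.6234) = 1/282.05 = 0.003546

α₂ = 0.00355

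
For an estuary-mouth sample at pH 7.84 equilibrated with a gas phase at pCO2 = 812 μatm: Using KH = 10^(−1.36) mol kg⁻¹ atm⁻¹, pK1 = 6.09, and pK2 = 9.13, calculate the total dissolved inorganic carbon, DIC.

[CO2*] = KH · pCO2 = 10^(−1.36) × 812×10^-6 = 3.545×10^-5 mol/kg
α₀ = 1/(1 + K1/[H⁺] + K1K2/[H⁺]²) = 1/(1 + 10^+1.75 + 10^+0.46) = 0.01663
DIC = [CO2*]/α₀ = 3.545×10^-5 / 0.01663 = 2.13 mmol/kg

DIC = 2.13 mmol/kg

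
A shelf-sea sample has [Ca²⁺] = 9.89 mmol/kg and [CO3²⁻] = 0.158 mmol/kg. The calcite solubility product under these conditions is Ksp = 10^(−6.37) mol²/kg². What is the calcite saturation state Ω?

Ksp = 10^(−6.37) = 4.266×10^-7
Ω = [Ca²⁺][CO3²⁻]/Ksp = (9.89×10^-3)(0.158×10^-3) / 4.266×10^-7 = 3.66

Ω = 3.66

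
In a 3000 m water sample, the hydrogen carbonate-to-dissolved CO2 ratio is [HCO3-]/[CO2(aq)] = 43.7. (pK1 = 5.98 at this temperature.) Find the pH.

pH = 7.62

From K1 = [H⁺][HCO3-]/[CO2(aq)]:  pH = pK1 + log₁₀([HCO3-]/[CO2(aq)])
log₁₀(43.7) = +1.640
pH = 5.98 + (+1.640) = 7.62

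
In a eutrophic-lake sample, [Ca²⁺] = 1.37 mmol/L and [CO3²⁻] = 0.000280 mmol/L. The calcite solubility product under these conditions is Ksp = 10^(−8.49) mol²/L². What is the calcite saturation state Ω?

Ω = 0.119

Ksp = 10^(−8.49) = 3.236×10^-9
Ω = [Ca²⁺][CO3²⁻]/Ksp = (1.37×10^-3)(0.000280×10^-3) / 3.236×10^-9 = 0.119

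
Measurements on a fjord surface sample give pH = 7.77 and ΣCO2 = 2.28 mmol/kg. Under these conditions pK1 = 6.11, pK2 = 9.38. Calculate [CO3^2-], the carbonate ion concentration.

[CO3²⁻] = 0.0535 mmol/kg

α₂ = 1 / (1 + [H⁺]/K2 + [H⁺]²/(K1K2)) = 1 / (1 + 10^+1.61 + 10^-0.05)
   = 1 / (1 + 40.738 + 0.89125) = 1/42.629 = 0.02346
[CO3²⁻] = α₂ × DIC = 0.02346 × 2.28 = 0.0535 mmol/kg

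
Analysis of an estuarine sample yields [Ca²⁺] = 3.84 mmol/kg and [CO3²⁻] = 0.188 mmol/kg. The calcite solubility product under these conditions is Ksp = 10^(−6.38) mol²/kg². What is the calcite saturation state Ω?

Ksp = 10^(−6.38) = 4.169×10^-7
Ω = [Ca²⁺][CO3²⁻]/Ksp = (3.84×10^-3)(0.188×10^-3) / 4.169×10^-7 = 1.73

Ω = 1.73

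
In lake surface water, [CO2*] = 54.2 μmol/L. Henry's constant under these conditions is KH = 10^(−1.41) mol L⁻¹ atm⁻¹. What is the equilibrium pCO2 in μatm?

pCO2 = 1390 μatm

KH = 10^(−1.41) = 3.890×10^-2 mol L⁻¹ atm⁻¹
pCO2 = [CO2*]/KH = 54.2×10^-6 / 3.890×10^-2 = 1.39×10^-3 atm = 1390 μatm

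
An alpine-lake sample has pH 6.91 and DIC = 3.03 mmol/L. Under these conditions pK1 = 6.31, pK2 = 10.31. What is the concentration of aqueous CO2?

α₀ = 1 / (1 + K1/[H⁺] + K1K2/[H⁺]²) = 1 / (1 + 10^+0.60 + 10^-2.80)
   = 1 / (1 + 3.9811 + 0.0015849) = 1/4.9827 = 0.2007
[CO2*] = α₀ × DIC = 0.2007 × 3.03 = 0.608 mmol/L

[CO2*] = 0.608 mmol/L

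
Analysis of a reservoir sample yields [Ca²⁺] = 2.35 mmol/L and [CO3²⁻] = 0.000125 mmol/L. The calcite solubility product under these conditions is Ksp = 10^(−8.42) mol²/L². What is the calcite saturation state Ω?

Ω = 0.0773

Ksp = 10^(−8.42) = 3.802×10^-9
Ω = [Ca²⁺][CO3²⁻]/Ksp = (2.35×10^-3)(0.000125×10^-3) / 3.802×10^-9 = 0.0773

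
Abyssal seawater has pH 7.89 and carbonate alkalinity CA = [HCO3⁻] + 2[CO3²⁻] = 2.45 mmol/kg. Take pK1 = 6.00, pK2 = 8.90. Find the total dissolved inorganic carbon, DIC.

DIC = 2.28 mmol/kg

CA = [HCO3⁻] + 2[CO3²⁻] = (α₁ + 2α₂)·DIC
At pH 7.89: [H⁺]/K1 = 10^-1.89 = 0.012882, K2/[H⁺] = 10^-1.01 = 0.097724
α₁ = 1/(1 + 0.012882 + 0.097724) = 1/1.1106 = 0.9004; α₂ = α₁·K2/[H⁺] = 0.08799
α₁ + 2α₂ = 1.0764
DIC = CA / (α₁ + 2α₂) = 2.45 / 1.0764 = 2.28 mmol/kg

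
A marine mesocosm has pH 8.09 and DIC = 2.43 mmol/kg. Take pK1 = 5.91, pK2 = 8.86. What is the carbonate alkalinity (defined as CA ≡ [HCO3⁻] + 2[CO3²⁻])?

CA = [HCO3⁻] + 2[CO3²⁻] = (α₁ + 2α₂)·DIC
At pH 8.09: [H⁺]/K1 = 10^-2.18 = 0.0066069, K2/[H⁺] = 10^-0.77 = 0.16982
α₁ = 1/(1 + 0.0066069 + 0.16982) = 1/1.1764 = 0.8500; α₂ = α₁·K2/[H⁺] = 0.1444
α₁ + 2α₂ = 1.1387
CA = 1.1387 × 2.43 = 2.77 mmol/kg

CA = 2.77 mmol/kg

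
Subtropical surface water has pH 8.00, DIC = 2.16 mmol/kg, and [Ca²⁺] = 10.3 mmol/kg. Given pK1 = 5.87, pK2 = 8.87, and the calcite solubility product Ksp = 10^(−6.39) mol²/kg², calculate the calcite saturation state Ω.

Ω = 6.45

α₂ = 1 / (1 + [H⁺]/K2 + [H⁺]²/(K1K2)) = 1 / (1 + 10^+0.87 + 10^-1.26)
   = 1 / (1 + 7.4131 + 0.054954) = 1/8.4681 = 0.1181
[CO3²⁻] = α₂ × DIC = 0.1181 × 2.16 = 0.2551 mmol/kg
Ksp = 10^(−6.39) = 4.074×10^-7
Ω = [Ca²⁺][CO3²⁻]/Ksp = (10.3×10^-3)(2.551×10^-4) / 4.074×10^-7 = 6.45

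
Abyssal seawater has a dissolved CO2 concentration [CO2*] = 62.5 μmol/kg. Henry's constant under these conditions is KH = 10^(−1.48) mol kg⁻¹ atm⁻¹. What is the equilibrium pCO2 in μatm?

pCO2 = 1890 μatm

KH = 10^(−1.48) = 3.311×10^-2 mol kg⁻¹ atm⁻¹
pCO2 = [CO2*]/KH = 62.5×10^-6 / 3.311×10^-2 = 1.89×10^-3 atm = 1890 μatm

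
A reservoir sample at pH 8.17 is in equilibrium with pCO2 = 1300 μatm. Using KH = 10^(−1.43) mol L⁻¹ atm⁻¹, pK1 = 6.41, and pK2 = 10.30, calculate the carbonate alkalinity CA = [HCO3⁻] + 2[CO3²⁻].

[CO2*] = KH · pCO2 = 10^(−1.43) × 1300×10^-6 = 4.830×10^-5 mol/L
α₀ = 1/(1 + K1/[H⁺] + K1K2/[H⁺]²) = 1/(1 + 10^+1.76 + 10^-0.37) = 0.01696
DIC = [CO2*]/α₀ = 4.830×10^-5 / 0.01696 = 2.848 mmol/L
CA = (α₁ + 2α₂)·DIC = (0.9758 + 2×0.007234) × 2.848 = 2.82 mmol/L

CA = 2.82 mmol/L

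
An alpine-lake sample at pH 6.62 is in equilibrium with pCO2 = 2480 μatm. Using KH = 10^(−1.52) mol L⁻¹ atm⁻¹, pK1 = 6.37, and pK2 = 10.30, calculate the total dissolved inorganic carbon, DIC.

[CO2*] = KH · pCO2 = 10^(−1.52) × 2480×10^-6 = 7.489×10^-5 mol/L
α₀ = 1/(1 + K1/[H⁺] + K1K2/[H⁺]²) = 1/(1 + 10^+0.25 + 10^-3.43) = 0.3599
DIC = [CO2*]/α₀ = 7.489×10^-5 / 0.3599 = 0.208 mmol/L

DIC = 0.208 mmol/L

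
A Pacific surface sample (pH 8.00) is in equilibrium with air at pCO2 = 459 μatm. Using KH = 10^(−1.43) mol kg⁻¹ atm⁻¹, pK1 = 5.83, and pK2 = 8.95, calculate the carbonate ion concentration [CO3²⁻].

[CO2*] = KH · pCO2 = 10^(−1.43) × 459×10^-6 = 1.705×10^-5 mol/kg
α₀ = 1/(1 + K1/[H⁺] + K1K2/[H⁺]²) = 1/(1 + 10^+2.17 + 10^+1.22) = 0.006042
DIC = [CO2*]/α₀ = 1.705×10^-5 / 0.006042 = 2.822 mmol/kg
[CO3²⁻] = α₂·DIC; α₂ = 0.1003, so [CO3²⁻] = 0.1003 × 2.822 = 0.283 mmol/kg

[CO3²⁻] = 0.283 mmol/kg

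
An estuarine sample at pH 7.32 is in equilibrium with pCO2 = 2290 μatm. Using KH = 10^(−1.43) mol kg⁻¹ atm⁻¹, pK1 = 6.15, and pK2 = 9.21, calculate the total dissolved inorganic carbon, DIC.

[CO2*] = KH · pCO2 = 10^(−1.43) × 2290×10^-6 = 8.508×10^-5 mol/kg
α₀ = 1/(1 + K1/[H⁺] + K1K2/[H⁺]²) = 1/(1 + 10^+1.17 + 10^-0.72) = 0.06257
DIC = [CO2*]/α₀ = 8.508×10^-5 / 0.06257 = 1.36 mmol/kg

DIC = 1.36 mmol/kg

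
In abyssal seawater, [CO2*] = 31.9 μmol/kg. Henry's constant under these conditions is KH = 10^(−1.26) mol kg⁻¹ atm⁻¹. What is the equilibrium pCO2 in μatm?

pCO2 = 580 μatm

KH = 10^(−1.26) = 5.495×10^-2 mol kg⁻¹ atm⁻¹
pCO2 = [CO2*]/KH = 31.9×10^-6 / 5.495×10^-2 = 5.80×10^-4 atm = 580 μatm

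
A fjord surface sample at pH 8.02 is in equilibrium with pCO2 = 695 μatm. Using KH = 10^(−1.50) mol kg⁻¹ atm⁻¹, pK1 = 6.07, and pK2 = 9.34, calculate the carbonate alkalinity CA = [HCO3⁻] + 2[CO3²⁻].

CA = 2.15 mmol/kg

[CO2*] = KH · pCO2 = 10^(−1.50) × 695×10^-6 = 2.198×10^-5 mol/kg
α₀ = 1/(1 + K1/[H⁺] + K1K2/[H⁺]²) = 1/(1 + 10^+1.95 + 10^+0.63) = 0.01059
DIC = [CO2*]/α₀ = 2.198×10^-5 / 0.01059 = 2.075 mmol/kg
CA = (α₁ + 2α₂)·DIC = (0.9442 + 2×0.04519) × 2.075 = 2.15 mmol/kg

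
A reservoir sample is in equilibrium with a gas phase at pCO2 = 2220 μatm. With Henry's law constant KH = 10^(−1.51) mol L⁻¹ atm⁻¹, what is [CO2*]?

KH = 10^(−1.51) = 3.090×10^-2 mol L⁻¹ atm⁻¹
[CO2*] = KH · pCO2 = 3.090×10^-2 × 2220×10^-6 atm = 6.86×10^-5 mol/L

[CO2*] = 68.6 μmol/L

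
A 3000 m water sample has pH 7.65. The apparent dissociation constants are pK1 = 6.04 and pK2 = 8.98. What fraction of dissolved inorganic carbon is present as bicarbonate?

α₁ = 0.933

α₁ = 1 / (1 + [H⁺]/K1 + K2/[H⁺]) = 1 / (1 + 10^-1.61 + 10^-1.33)
   = 1 / (1 + 0.024547 + 0.046774) = 1/1.0713 = 0.9334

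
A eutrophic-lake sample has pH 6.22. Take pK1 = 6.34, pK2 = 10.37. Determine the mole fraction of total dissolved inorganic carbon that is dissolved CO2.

α₀ = 1 / (1 + K1/[H⁺] + K1K2/[H⁺]²) = 1 / (1 + 10^-0.12 + 10^-4.27)
   = 1 / (1 + 0.75858 + 5.3703×10^-5) = 1/1.7586 = 0.5686

α₀ = 0.569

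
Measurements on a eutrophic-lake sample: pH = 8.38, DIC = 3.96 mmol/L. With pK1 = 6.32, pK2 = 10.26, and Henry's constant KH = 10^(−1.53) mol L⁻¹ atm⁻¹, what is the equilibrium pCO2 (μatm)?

α₀ = 1 / (1 + K1/[H⁺] + K1K2/[H⁺]²) = 1 / (1 + 10^+2.06 + 10^+0.18)
   = 1 / (1 + 114.82 + 1.5136) = 1/117.33 = 0.008523
[CO2*] = α₀ × DIC = 0.008523 × 3.96 = 0.03375 mmol/L
pCO2 = [CO2*]/KH = 3.375×10^-5 / 2.951×10^-2 = 1140 μatm

pCO2 = 1140 μatm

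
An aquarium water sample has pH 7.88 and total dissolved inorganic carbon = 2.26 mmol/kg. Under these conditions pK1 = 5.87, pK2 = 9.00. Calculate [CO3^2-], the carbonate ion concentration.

α₂ = 1 / (1 + [H⁺]/K2 + [H⁺]²/(K1K2)) = 1 / (1 + 10^+1.12 + 10^-0.89)
   = 1 / (1 + 13.183 + 0.12882) = 1/14.311 = 0.06987
[CO3²⁻] = α₂ × DIC = 0.06987 × 2.26 = 0.158 mmol/kg

[CO3²⁻] = 0.158 mmol/kg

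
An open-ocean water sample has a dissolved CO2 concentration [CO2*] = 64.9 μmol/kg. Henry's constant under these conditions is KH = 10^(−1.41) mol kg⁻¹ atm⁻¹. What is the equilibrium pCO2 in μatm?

pCO2 = 1670 μatm

KH = 10^(−1.41) = 3.890×10^-2 mol kg⁻¹ atm⁻¹
pCO2 = [CO2*]/KH = 64.9×10^-6 / 3.890×10^-2 = 1.67×10^-3 atm = 1670 μatm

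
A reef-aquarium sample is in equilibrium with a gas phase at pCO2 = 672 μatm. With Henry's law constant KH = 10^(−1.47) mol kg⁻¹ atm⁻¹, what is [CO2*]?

[CO2*] = 22.8 μmol/kg

KH = 10^(−1.47) = 3.388×10^-2 mol kg⁻¹ atm⁻¹
[CO2*] = KH · pCO2 = 3.388×10^-2 × 672×10^-6 atm = 2.28×10^-5 mol/kg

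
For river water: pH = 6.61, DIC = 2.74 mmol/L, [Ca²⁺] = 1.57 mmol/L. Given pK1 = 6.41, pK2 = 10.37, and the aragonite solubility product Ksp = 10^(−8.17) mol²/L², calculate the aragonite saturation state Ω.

α₂ = 1 / (1 + [H⁺]/K2 + [H⁺]²/(K1K2)) = 1 / (1 + 10^+3.76 + 10^+3.56)
   = 1 / (1 + 5754.4 + 3630.8) = 1/9386.2 = 0.0001065
[CO3²⁻] = α₂ × DIC = 0.0001065 × 2.74 = 0.0002919 mmol/L = 0.2919 μmol/L
Ksp = 10^(−8.17) = 6.761×10^-9
Ω = [Ca²⁺][CO3²⁻]/Ksp = (1.57×10^-3)(2.919×10^-7) / 6.761×10^-9 = 0.0678

Ω = 0.0678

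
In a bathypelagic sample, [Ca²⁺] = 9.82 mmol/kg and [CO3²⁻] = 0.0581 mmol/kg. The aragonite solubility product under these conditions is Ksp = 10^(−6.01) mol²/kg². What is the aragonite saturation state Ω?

Ω = 0.584

Ksp = 10^(−6.01) = 9.772×10^-7
Ω = [Ca²⁺][CO3²⁻]/Ksp = (9.82×10^-3)(0.0581×10^-3) / 9.772×10^-7 = 0.584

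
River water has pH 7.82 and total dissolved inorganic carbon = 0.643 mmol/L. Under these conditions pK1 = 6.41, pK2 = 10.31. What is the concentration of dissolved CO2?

[CO2*] = 0.0240 mmol/L

α₀ = 1 / (1 + K1/[H⁺] + K1K2/[H⁺]²) = 1 / (1 + 10^+1.41 + 10^-1.08)
   = 1 / (1 + 25.704 + 0.083176) = 1/26.787 = 0.03733
[CO2*] = α₀ × DIC = 0.03733 × 0.643 = 0.0240 mmol/L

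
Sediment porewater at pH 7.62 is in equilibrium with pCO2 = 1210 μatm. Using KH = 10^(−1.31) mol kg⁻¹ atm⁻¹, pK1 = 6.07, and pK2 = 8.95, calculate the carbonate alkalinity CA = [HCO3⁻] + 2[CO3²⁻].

[CO2*] = KH · pCO2 = 10^(−1.31) × 1210×10^-6 = 5.926×10^-5 mol/kg
α₀ = 1/(1 + K1/[H⁺] + K1K2/[H⁺]²) = 1/(1 + 10^+1.55 + 10^+0.22) = 0.02622
DIC = [CO2*]/α₀ = 5.926×10^-5 / 0.02622 = 2.260 mmol/kg
CA = (α₁ + 2α₂)·DIC = (0.9303 + 2×0.04351) × 2.260 = 2.30 mmol/kg

CA = 2.30 mmol/kg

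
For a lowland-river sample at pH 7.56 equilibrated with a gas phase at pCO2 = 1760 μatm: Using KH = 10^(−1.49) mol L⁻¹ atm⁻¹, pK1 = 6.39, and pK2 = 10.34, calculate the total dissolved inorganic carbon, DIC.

[CO2*] = KH · pCO2 = 10^(−1.49) × 1760×10^-6 = 5.695×10^-5 mol/L
α₀ = 1/(1 + K1/[H⁺] + K1K2/[H⁺]²) = 1/(1 + 10^+1.17 + 10^-1.61) = 0.06323
DIC = [CO2*]/α₀ = 5.695×10^-5 / 0.06323 = 0.901 mmol/L

DIC = 0.901 mmol/L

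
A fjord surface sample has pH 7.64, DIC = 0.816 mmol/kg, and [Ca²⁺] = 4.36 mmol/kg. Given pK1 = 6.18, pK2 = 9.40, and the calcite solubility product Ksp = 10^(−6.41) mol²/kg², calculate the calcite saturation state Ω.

α₂ = 1 / (1 + [H⁺]/K2 + [H⁺]²/(K1K2)) = 1 / (1 + 10^+1.76 + 10^+0.30)
   = 1 / (1 + 57.544 + 1.9953) = 1/60.539 = 0.01652
[CO3²⁻] = α₂ × DIC = 0.01652 × 0.816 = 0.01348 mmol/kg = 13.48 μmol/kg
Ksp = 10^(−6.41) = 3.890×10^-7
Ω = [Ca²⁺][CO3²⁻]/Ksp = (4.36×10^-3)(1.348×10^-5) / 3.890×10^-7 = 0.151

Ω = 0.151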